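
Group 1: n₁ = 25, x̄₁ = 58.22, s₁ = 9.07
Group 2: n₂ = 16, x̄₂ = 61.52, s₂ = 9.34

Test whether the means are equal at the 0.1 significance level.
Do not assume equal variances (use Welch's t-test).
Welch's two-sample t-test:
H₀: μ₁ = μ₂
H₁: μ₁ ≠ μ₂
s₁²/n₁ = 9.07²/25 = 3.2906,  s₂²/n₂ = 9.34²/16 = 5.4522
SE = √(s₁²/n₁ + s₂²/n₂) = √(3.2906 + 5.4522) = 2.9568
df (Welch-Satterthwaite) = (s₁²/n₁ + s₂²/n₂)² / [(s₁²/n₁)²/(n₁-1) + (s₂²/n₂)²/(n₂-1)] ≈ 31.42
t = (x̄₁ - x̄₂) / SE = (58.22 - 61.52) / 2.9568 = -3.30 / 2.9568 = -1.116
p-value = 0.2729

Since p-value > α = 0.1, we fail to reject H₀.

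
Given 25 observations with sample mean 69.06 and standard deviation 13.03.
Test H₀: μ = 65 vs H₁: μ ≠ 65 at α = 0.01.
One-sample t-test:
H₀: μ = 65
H₁: μ ≠ 65
df = n - 1 = 24
t = (x̄ - μ₀) / (s/√n) = (69.06 - 65) / (13.03/√25) = 1.558
p-value = 0.1323

Since p-value > α = 0.01, we fail to reject H₀.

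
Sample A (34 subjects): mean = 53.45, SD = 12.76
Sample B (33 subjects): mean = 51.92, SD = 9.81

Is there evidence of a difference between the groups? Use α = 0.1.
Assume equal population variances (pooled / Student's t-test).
Student's two-sample t-test (equal variances):
H₀: μ₁ = μ₂
H₁: μ₁ ≠ μ₂
df = n₁ + n₂ - 2 = 65
Pooled variance s_p² = [(n₁-1)s₁² + (n₂-1)s₂²] / (n₁ + n₂ - 2) = [(33)(12.76²) + (32)(9.81²)] / 65 = 130.0390
SE = √(s_p²(1/n₁ + 1/n₂)) = √(130.0390 × (1/34 + 1/33)) = 2.7866
t = (x̄₁ - x̄₂) / SE = (53.45 - 51.92) / 2.7866 = 1.53 / 2.7866 = 0.549
p-value = 0.5849

Since p-value > α = 0.1, we fail to reject H₀.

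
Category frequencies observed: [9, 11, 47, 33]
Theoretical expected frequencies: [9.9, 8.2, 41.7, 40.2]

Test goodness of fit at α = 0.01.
Chi-square goodness of fit test:
H₀: observed counts match expected distribution
H₁: observed counts differ from expected distribution
df = k - 1 = 3
χ² = Σ(O - E)²/E
   = (9 - 9.9)²/9.9 + (11 - 8.2)²/8.2 + (47 - 41.7)²/41.7 + (33 - 40.2)²/40.2
   = 0.082 + 0.956 + 0.674 + 1.290
   = 3.00
p-value = 0.3915

Since p-value > α = 0.01, we fail to reject H₀.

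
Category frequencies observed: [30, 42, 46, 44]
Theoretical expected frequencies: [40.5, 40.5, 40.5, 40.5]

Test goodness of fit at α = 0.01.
Chi-square goodness of fit test:
H₀: observed counts match expected distribution
H₁: observed counts differ from expected distribution
df = k - 1 = 3
χ² = Σ(O - E)²/E
   = (30 - 40.5)²/40.5 + (42 - 40.5)²/40.5 + (46 - 40.5)²/40.5 + (44 - 40.5)²/40.5
   = 2.722 + 0.056 + 0.747 + 0.302
   = 3.83
p-value = 0.2807

Since p-value > α = 0.01, we fail to reject H₀.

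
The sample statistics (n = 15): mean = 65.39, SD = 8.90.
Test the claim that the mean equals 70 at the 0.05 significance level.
One-sample t-test:
H₀: μ = 70
H₁: μ ≠ 70
df = n - 1 = 14
t = (x̄ - μ₀) / (s/√n) = (65.39 - 70) / (8.90/√15) = -2.006
p-value = 0.0646

Since p-value > α = 0.05, we fail to reject H₀.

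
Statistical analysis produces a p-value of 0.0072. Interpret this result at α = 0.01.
Since p = 0.0072 < α = 0.01, reject H₀.
There is sufficient evidence to reject the null hypothesis; the result is statistically significant at the 0.01 level.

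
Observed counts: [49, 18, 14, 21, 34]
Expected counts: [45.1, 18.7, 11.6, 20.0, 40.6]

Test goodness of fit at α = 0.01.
Chi-square goodness of fit test:
H₀: observed counts match expected distribution
H₁: observed counts differ from expected distribution
df = k - 1 = 4
χ² = Σ(O - E)²/E
   = (49 - 45.1)²/45.1 + (18 - 18.7)²/18.7 + (14 - 11.6)²/11.6 + (21 - 20.0)²/20.0 + (34 - 40.6)²/40.6
   = 0.337 + 0.026 + 0.497 + 0.050 + 1.073
   = 1.98
p-value = 0.7389

Since p-value > α = 0.01, we fail to reject H₀.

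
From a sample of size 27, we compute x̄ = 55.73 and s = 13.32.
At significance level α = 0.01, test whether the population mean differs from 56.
One-sample t-test:
H₀: μ = 56
H₁: μ ≠ 56
df = n - 1 = 26
t = (x̄ - μ₀) / (s/√n) = (55.73 - 56) / (13.32/√27) = -0.105
p-value = 0.9169

Since p-value > α = 0.01, we fail to reject H₀.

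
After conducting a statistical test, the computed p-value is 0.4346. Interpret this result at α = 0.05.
Since p = 0.4346 > α = 0.05, fail to reject H₀.
There is insufficient evidence to reject the null hypothesis; the result is not statistically significant at the 0.05 level.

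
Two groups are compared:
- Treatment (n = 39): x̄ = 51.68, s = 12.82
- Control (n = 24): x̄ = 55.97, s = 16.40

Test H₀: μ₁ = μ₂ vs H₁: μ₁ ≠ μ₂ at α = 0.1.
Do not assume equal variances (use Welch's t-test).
Welch's two-sample t-test:
H₀: μ₁ = μ₂
H₁: μ₁ ≠ μ₂
s₁²/n₁ = 12.82²/39 = 4.2142,  s₂²/n₂ = 16.40²/24 = 11.2067
SE = √(s₁²/n₁ + s₂²/n₂) = √(4.2142 + 11.2067) = 3.9269
df (Welch-Satterthwaite) = (s₁²/n₁ + s₂²/n₂)² / [(s₁²/n₁)²/(n₁-1) + (s₂²/n₂)²/(n₂-1)] ≈ 40.12
t = (x̄₁ - x̄₂) / SE = (51.68 - 55.97) / 3.9269 = -4.29 / 3.9269 = -1.092
p-value = 0.2812

Since p-value > α = 0.1, we fail to reject H₀.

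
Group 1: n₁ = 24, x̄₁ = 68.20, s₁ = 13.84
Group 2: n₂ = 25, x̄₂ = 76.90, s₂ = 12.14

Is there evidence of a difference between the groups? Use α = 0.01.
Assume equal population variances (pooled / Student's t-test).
Student's two-sample t-test (equal variances):
H₀: μ₁ = μ₂
H₁: μ₁ ≠ μ₂
df = n₁ + n₂ - 2 = 47
Pooled variance s_p² = [(n₁-1)s₁² + (n₂-1)s₂²] / (n₁ + n₂ - 2) = [(23)(13.84²) + (24)(12.14²)] / 47 = 168.9927
SE = √(s_p²(1/n₁ + 1/n₂)) = √(168.9927 × (1/24 + 1/25)) = 3.7150
t = (x̄₁ - x̄₂) / SE = (68.20 - 76.90) / 3.7150 = -8.70 / 3.7150 = -2.342
p-value = 0.0235

Since p-value > α = 0.01, we fail to reject H₀.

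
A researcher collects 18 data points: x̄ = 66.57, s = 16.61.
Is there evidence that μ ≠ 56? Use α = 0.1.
One-sample t-test:
H₀: μ = 56
H₁: μ ≠ 56
df = n - 1 = 17
t = (x̄ - μ₀) / (s/√n) = (66.57 - 56) / (16.61/√18) = 2.700
p-value = 0.0152

Since p-value < α = 0.1, we reject H₀.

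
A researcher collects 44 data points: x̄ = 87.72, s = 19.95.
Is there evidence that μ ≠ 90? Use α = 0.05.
One-sample t-test:
H₀: μ = 90
H₁: μ ≠ 90
df = n - 1 = 43
t = (x̄ - μ₀) / (s/√n) = (87.72 - 90) / (19.95/√44) = -0.758
p-value = 0.4525

Since p-value > α = 0.05, we fail to reject H₀.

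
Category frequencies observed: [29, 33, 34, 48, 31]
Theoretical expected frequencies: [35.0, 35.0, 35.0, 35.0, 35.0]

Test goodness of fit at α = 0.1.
Chi-square goodness of fit test:
H₀: observed counts match expected distribution
H₁: observed counts differ from expected distribution
df = k - 1 = 4
χ² = Σ(O - E)²/E
   = (29 - 35.0)²/35.0 + (33 - 35.0)²/35.0 + (34 - 35.0)²/35.0 + (48 - 35.0)²/35.0 + (31 - 35.0)²/35.0
   = 1.029 + 0.114 + 0.029 + 4.829 + 0.457
   = 6.46
p-value = 0.1675

Since p-value > α = 0.1, we fail to reject H₀.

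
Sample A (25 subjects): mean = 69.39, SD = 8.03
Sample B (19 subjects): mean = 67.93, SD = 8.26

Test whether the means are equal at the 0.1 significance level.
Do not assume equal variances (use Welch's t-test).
Welch's two-sample t-test:
H₀: μ₁ = μ₂
H₁: μ₁ ≠ μ₂
s₁²/n₁ = 8.03²/25 = 2.5792,  s₂²/n₂ = 8.26²/19 = 3.5909
SE = √(s₁²/n₁ + s₂²/n₂) = √(2.5792 + 3.5909) = 2.4840
df (Welch-Satterthwaite) = (s₁²/n₁ + s₂²/n₂)² / [(s₁²/n₁)²/(n₁-1) + (s₂²/n₂)²/(n₂-1)] ≈ 38.32
t = (x̄₁ - x̄₂) / SE = (69.39 - 67.93) / 2.4840 = 1.46 / 2.4840 = 0.588
p-value = 0.5601

Since p-value > α = 0.1, we fail to reject H₀.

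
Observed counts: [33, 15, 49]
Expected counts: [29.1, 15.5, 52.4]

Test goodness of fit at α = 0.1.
Chi-square goodness of fit test:
H₀: observed counts match expected distribution
H₁: observed counts differ from expected distribution
df = k - 1 = 2
χ² = Σ(O - E)²/E
   = (33 - 29.1)²/29.1 + (15 - 15.5)²/15.5 + (49 - 52.4)²/52.4
   = 0.523 + 0.016 + 0.221
   = 0.76
p-value = 0.6841

Since p-value > α = 0.1, we fail to reject H₀.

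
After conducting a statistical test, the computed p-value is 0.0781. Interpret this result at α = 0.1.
Since p = 0.0781 < α = 0.1, reject H₀.
There is sufficient evidence to reject the null hypothesis; the result is statistically significant at the 0.1 level.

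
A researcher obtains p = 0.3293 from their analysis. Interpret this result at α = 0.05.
Since p = 0.3293 > α = 0.05, fail to reject H₀.
There is insufficient evidence to reject the null hypothesis; the result is not statistically significant at the 0.05 level.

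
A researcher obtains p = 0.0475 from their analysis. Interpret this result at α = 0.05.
Since p = 0.0475 < α = 0.05, reject H₀.
There is sufficient evidence to reject the null hypothesis; the result is statistically significant at the 0.05 level.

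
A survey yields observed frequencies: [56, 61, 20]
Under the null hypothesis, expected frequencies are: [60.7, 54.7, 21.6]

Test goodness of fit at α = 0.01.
Chi-square goodness of fit test:
H₀: observed counts match expected distribution
H₁: observed counts differ from expected distribution
df = k - 1 = 2
χ² = Σ(O - E)²/E
   = (56 - 60.7)²/60.7 + (61 - 54.7)²/54.7 + (20 - 21.6)²/21.6
   = 0.364 + 0.726 + 0.119
   = 1.21
p-value = 0.5466

Since p-value > α = 0.01, we fail to reject H₀.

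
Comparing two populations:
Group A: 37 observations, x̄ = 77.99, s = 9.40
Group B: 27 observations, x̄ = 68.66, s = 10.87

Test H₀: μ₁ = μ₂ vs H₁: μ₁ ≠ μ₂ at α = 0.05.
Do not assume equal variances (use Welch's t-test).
Welch's two-sample t-test:
H₀: μ₁ = μ₂
H₁: μ₁ ≠ μ₂
s₁²/n₁ = 9.40²/37 = 2.3881,  s₂²/n₂ = 10.87²/27 = 4.3762
SE = √(s₁²/n₁ + s₂²/n₂) = √(2.3881 + 4.3762) = 2.6008
df (Welch-Satterthwaite) = (s₁²/n₁ + s₂²/n₂)² / [(s₁²/n₁)²/(n₁-1) + (s₂²/n₂)²/(n₂-1)] ≈ 51.12
t = (x̄₁ - x̄₂) / SE = (77.99 - 68.66) / 2.6008 = 9.33 / 2.6008 = 3.587
p-value = 0.0007

Since p-value < α = 0.05, we reject H₀.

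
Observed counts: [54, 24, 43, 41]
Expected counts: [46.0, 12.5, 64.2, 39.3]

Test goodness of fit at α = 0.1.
Chi-square goodness of fit test:
H₀: observed counts match expected distribution
H₁: observed counts differ from expected distribution
df = k - 1 = 3
χ² = Σ(O - E)²/E
   = (54 - 46.0)²/46.0 + (24 - 12.5)²/12.5 + (43 - 64.2)²/64.2 + (41 - 39.3)²/39.3
   = 1.391 + 10.580 + 7.001 + 0.074
   = 19.05
p-value = 0.0003

Since p-value < α = 0.1, we reject H₀.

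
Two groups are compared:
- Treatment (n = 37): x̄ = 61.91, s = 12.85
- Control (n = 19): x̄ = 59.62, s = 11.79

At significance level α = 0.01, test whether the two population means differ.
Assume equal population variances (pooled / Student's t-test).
Student's two-sample t-test (equal variances):
H₀: μ₁ = μ₂
H₁: μ₁ ≠ μ₂
df = n₁ + n₂ - 2 = 54
Pooled variance s_p² = [(n₁-1)s₁² + (n₂-1)s₂²] / (n₁ + n₂ - 2) = [(36)(12.85²) + (18)(11.79²)] / 54 = 156.4164
SE = √(s_p²(1/n₁ + 1/n₂)) = √(156.4164 × (1/37 + 1/19)) = 3.5299
t = (x̄₁ - x̄₂) / SE = (61.91 - 59.62) / 3.5299 = 2.29 / 3.5299 = 0.649
p-value = 0.5192

Since p-value > α = 0.01, we fail to reject H₀.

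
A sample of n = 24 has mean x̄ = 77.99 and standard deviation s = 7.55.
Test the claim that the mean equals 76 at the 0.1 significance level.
One-sample t-test:
H₀: μ = 76
H₁: μ ≠ 76
df = n - 1 = 23
t = (x̄ - μ₀) / (s/√n) = (77.99 - 76) / (7.55/√24) = 1.291
p-value = 0.2094

Since p-value > α = 0.1, we fail to reject H₀.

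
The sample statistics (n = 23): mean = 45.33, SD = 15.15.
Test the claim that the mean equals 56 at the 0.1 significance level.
One-sample t-test:
H₀: μ = 56
H₁: μ ≠ 56
df = n - 1 = 22
t = (x̄ - μ₀) / (s/√n) = (45.33 - 56) / (15.15/√23) = -3.378
p-value = 0.0027

Since p-value < α = 0.1, we reject H₀.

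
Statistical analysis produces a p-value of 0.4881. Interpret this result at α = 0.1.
Since p = 0.4881 > α = 0.1, fail to reject H₀.
There is insufficient evidence to reject the null hypothesis; the result is not statistically significant at the 0.1 level.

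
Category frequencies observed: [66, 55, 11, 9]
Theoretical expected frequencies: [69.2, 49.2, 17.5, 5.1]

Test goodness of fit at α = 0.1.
Chi-square goodness of fit test:
H₀: observed counts match expected distribution
H₁: observed counts differ from expected distribution
df = k - 1 = 3
χ² = Σ(O - E)²/E
   = (66 - 69.2)²/69.2 + (55 - 49.2)²/49.2 + (11 - 17.5)²/17.5 + (9 - 5.1)²/5.1
   = 0.148 + 0.684 + 2.414 + 2.982
   = 6.23
p-value = 0.1010

Since p-value > α = 0.1, we fail to reject H₀.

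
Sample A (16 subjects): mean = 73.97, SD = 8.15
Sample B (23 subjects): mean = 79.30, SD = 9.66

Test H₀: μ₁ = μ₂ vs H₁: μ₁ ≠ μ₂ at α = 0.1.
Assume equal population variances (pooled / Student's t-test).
Student's two-sample t-test (equal variances):
H₀: μ₁ = μ₂
H₁: μ₁ ≠ μ₂
df = n₁ + n₂ - 2 = 37
Pooled variance s_p² = [(n₁-1)s₁² + (n₂-1)s₂²] / (n₁ + n₂ - 2) = [(15)(8.15²) + (22)(9.66²)] / 37 = 82.4130
SE = √(s_p²(1/n₁ + 1/n₂)) = √(82.4130 × (1/16 + 1/23)) = 2.9553
t = (x̄₁ - x̄₂) / SE = (73.97 - 79.30) / 2.9553 = -5.33 / 2.9553 = -1.804
p-value = 0.0795

Since p-value < α = 0.1, we reject H₀.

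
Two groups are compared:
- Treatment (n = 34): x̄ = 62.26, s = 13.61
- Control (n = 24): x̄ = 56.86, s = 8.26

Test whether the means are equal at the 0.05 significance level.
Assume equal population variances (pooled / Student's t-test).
Student's two-sample t-test (equal variances):
H₀: μ₁ = μ₂
H₁: μ₁ ≠ μ₂
df = n₁ + n₂ - 2 = 56
Pooled variance s_p² = [(n₁-1)s₁² + (n₂-1)s₂²] / (n₁ + n₂ - 2) = [(33)(13.61²) + (23)(8.26²)] / 56 = 137.1767
SE = √(s_p²(1/n₁ + 1/n₂)) = √(137.1767 × (1/34 + 1/24)) = 3.1225
t = (x̄₁ - x̄₂) / SE = (62.26 - 56.86) / 3.1225 = 5.40 / 3.1225 = 1.729
p-value = 0.0893

Since p-value > α = 0.05, we fail to reject H₀.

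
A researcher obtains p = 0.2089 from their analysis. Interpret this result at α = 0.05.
Since p = 0.2089 > α = 0.05, fail to reject H₀.
There is insufficient evidence to reject the null hypothesis; the result is not statistically significant at the 0.05 level.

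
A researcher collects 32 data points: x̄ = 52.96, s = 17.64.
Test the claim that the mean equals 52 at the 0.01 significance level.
One-sample t-test:
H₀: μ = 52
H₁: μ ≠ 52
df = n - 1 = 31
t = (x̄ - μ₀) / (s/√n) = (52.96 - 52) / (17.64/√32) = 0.308
p-value = 0.7603

Since p-value > α = 0.01, we fail to reject H₀.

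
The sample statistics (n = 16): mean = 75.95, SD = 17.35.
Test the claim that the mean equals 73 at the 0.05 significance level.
One-sample t-test:
H₀: μ = 73
H₁: μ ≠ 73
df = n - 1 = 15
t = (x̄ - μ₀) / (s/√n) = (75.95 - 73) / (17.35/√16) = 0.680
p-value = 0.5068

Since p-value > α = 0.05, we fail to reject H₀.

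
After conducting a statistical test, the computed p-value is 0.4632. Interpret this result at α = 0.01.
Since p = 0.4632 > α = 0.01, fail to reject H₀.
There is insufficient evidence to reject the null hypothesis; the result is not statistically significant at the 0.01 level.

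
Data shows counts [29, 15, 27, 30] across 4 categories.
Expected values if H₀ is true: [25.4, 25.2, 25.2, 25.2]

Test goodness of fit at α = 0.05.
Chi-square goodness of fit test:
H₀: observed counts match expected distribution
H₁: observed counts differ from expected distribution
df = k - 1 = 3
χ² = Σ(O - E)²/E
   = (29 - 25.4)²/25.4 + (15 - 25.2)²/25.2 + (27 - 25.2)²/25.2 + (30 - 25.2)²/25.2
   = 0.510 + 4.129 + 0.129 + 0.914
   = 5.68
p-value = 0.1282

Since p-value > α = 0.05, we fail to reject H₀.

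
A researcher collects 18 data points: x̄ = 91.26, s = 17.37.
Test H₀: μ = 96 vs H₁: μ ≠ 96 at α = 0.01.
One-sample t-test:
H₀: μ = 96
H₁: μ ≠ 96
df = n - 1 = 17
t = (x̄ - μ₀) / (s/√n) = (91.26 - 96) / (17.37/√18) = -1.158
p-value = 0.2630

Since p-value > α = 0.01, we fail to reject H₀.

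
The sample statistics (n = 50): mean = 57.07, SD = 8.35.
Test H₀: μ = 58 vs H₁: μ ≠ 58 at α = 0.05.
One-sample t-test:
H₀: μ = 58
H₁: μ ≠ 58
df = n - 1 = 49
t = (x̄ - μ₀) / (s/√n) = (57.07 - 58) / (8.35/√50) = -0.788
p-value = 0.4347

Since p-value > α = 0.05, we fail to reject H₀.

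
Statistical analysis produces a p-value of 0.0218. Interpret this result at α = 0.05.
Since p = 0.0218 < α = 0.05, reject H₀.
There is sufficient evidence to reject the null hypothesis; the result is statistically significant at the 0.05 level.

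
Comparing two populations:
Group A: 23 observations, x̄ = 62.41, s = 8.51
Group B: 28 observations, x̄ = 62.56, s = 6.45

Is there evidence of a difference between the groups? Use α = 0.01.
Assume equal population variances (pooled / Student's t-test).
Student's two-sample t-test (equal variances):
H₀: μ₁ = μ₂
H₁: μ₁ ≠ μ₂
df = n₁ + n₂ - 2 = 49
Pooled variance s_p² = [(n₁-1)s₁² + (n₂-1)s₂²] / (n₁ + n₂ - 2) = [(22)(8.51²) + (27)(6.45²)] / 49 = 55.4390
SE = √(s_p²(1/n₁ + 1/n₂)) = √(55.4390 × (1/23 + 1/28)) = 2.0953
t = (x̄₁ - x̄₂) / SE = (62.41 - 62.56) / 2.0953 = -0.15 / 2.0953 = -0.072
p-value = 0.9432

Since p-value > α = 0.01, we fail to reject H₀.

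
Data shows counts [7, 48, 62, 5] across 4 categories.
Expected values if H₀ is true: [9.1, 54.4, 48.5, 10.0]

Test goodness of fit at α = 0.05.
Chi-square goodness of fit test:
H₀: observed counts match expected distribution
H₁: observed counts differ from expected distribution
df = k - 1 = 3
χ² = Σ(O - E)²/E
   = (7 - 9.1)²/9.1 + (48 - 54.4)²/54.4 + (62 - 48.5)²/48.5 + (5 - 10.0)²/10.0
   = 0.485 + 0.753 + 3.758 + 2.500
   = 7.50
p-value = 0.0577

Since p-value > α = 0.05, we fail to reject H₀.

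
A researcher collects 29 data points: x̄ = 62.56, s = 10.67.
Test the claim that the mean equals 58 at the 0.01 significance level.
One-sample t-test:
H₀: μ = 58
H₁: μ ≠ 58
df = n - 1 = 28
t = (x̄ - μ₀) / (s/√n) = (62.56 - 58) / (10.67/√29) = 2.301
p-value = 0.0290

Since p-value > α = 0.01, we fail to reject H₀.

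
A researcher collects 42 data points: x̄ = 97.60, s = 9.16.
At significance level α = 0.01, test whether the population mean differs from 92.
One-sample t-test:
H₀: μ = 92
H₁: μ ≠ 92
df = n - 1 = 41
t = (x̄ - μ₀) / (s/√n) = (97.60 - 92) / (9.16/√42) = 3.962
p-value = 0.0003

Since p-value < α = 0.01, we reject H₀.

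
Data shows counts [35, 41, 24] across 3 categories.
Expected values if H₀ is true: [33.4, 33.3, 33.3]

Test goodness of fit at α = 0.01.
Chi-square goodness of fit test:
H₀: observed counts match expected distribution
H₁: observed counts differ from expected distribution
df = k - 1 = 2
χ² = Σ(O - E)²/E
   = (35 - 33.4)²/33.4 + (41 - 33.3)²/33.3 + (24 - 33.3)²/33.3
   = 0.077 + 1.780 + 2.597
   = 4.45
p-value = 0.1078

Since p-value > α = 0.01, we fail to reject H₀.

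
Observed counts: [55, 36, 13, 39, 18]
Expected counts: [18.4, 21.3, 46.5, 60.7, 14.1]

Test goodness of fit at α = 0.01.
Chi-square goodness of fit test:
H₀: observed counts match expected distribution
H₁: observed counts differ from expected distribution
df = k - 1 = 4
χ² = Σ(O - E)²/E
   = (55 - 18.4)²/18.4 + (36 - 21.3)²/21.3 + (13 - 46.5)²/46.5 + (39 - 60.7)²/60.7 + (18 - 14.1)²/14.1
   = 72.802 + 10.145 + 24.134 + 7.758 + 1.079
   = 115.92
p-value < 0.0001

Since p-value < α = 0.01, we reject H₀.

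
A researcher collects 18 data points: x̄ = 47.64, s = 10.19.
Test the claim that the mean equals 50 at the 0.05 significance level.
One-sample t-test:
H₀: μ = 50
H₁: μ ≠ 50
df = n - 1 = 17
t = (x̄ - μ₀) / (s/√n) = (47.64 - 50) / (10.19/√18) = -0.983
p-value = 0.3396

Since p-value > α = 0.05, we fail to reject H₀.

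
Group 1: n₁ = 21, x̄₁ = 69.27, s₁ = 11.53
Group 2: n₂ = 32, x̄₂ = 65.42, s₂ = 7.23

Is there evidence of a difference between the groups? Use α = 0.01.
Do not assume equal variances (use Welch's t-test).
Welch's two-sample t-test:
H₀: μ₁ = μ₂
H₁: μ₁ ≠ μ₂
s₁²/n₁ = 11.53²/21 = 6.3305,  s₂²/n₂ = 7.23²/32 = 1.6335
SE = √(s₁²/n₁ + s₂²/n₂) = √(6.3305 + 1.6335) = 2.8221
df (Welch-Satterthwaite) = (s₁²/n₁ + s₂²/n₂)² / [(s₁²/n₁)²/(n₁-1) + (s₂²/n₂)²/(n₂-1)] ≈ 30.35
t = (x̄₁ - x̄₂) / SE = (69.27 - 65.42) / 2.8221 = 3.85 / 2.8221 = 1.364
p-value = 0.1825

Since p-value > α = 0.01, we fail to reject H₀.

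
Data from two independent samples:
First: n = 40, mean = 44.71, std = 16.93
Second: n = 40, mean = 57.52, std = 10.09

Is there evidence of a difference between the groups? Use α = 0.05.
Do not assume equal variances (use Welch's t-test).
Welch's two-sample t-test:
H₀: μ₁ = μ₂
H₁: μ₁ ≠ μ₂
s₁²/n₁ = 16.93²/40 = 7.1656,  s₂²/n₂ = 10.09²/40 = 2.5452
SE = √(s₁²/n₁ + s₂²/n₂) = √(7.1656 + 2.5452) = 3.1162
df (Welch-Satterthwaite) = (s₁²/n₁ + s₂²/n₂)² / [(s₁²/n₁)²/(n₁-1) + (s₂²/n₂)²/(n₂-1)] ≈ 63.60
t = (x̄₁ - x̄₂) / SE = (44.71 - 57.52) / 3.1162 = -12.81 / 3.1162 = -4.111
p-value = 0.0001

Since p-value < α = 0.05, we reject H₀.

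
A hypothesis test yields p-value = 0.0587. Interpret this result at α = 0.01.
Since p = 0.0587 > α = 0.01, fail to reject H₀.
There is insufficient evidence to reject the null hypothesis; the result is not statistically significant at the 0.01 level.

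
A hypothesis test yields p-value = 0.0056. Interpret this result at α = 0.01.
Since p = 0.0056 < α = 0.01, reject H₀.
There is sufficient evidence to reject the null hypothesis; the result is statistically significant at the 0.01 level.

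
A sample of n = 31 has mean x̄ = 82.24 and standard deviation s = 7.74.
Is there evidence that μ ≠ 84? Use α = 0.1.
One-sample t-test:
H₀: μ = 84
H₁: μ ≠ 84
df = n - 1 = 30
t = (x̄ - μ₀) / (s/√n) = (82.24 - 84) / (7.74/√31) = -1.266
p-value = 0.2152

Since p-value > α = 0.1, we fail to reject H₀.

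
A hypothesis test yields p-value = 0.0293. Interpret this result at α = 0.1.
Since p = 0.0293 < α = 0.1, reject H₀.
There is sufficient evidence to reject the null hypothesis; the result is statistically significant at the 0.1 level.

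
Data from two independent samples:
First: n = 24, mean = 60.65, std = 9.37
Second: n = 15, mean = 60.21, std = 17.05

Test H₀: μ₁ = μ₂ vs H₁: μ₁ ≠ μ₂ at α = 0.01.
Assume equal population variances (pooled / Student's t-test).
Student's two-sample t-test (equal variances):
H₀: μ₁ = μ₂
H₁: μ₁ ≠ μ₂
df = n₁ + n₂ - 2 = 37
Pooled variance s_p² = [(n₁-1)s₁² + (n₂-1)s₂²] / (n₁ + n₂ - 2) = [(23)(9.37²) + (14)(17.05²)] / 37 = 164.5720
SE = √(s_p²(1/n₁ + 1/n₂)) = √(164.5720 × (1/24 + 1/15)) = 4.2224
t = (x̄₁ - x̄₂) / SE = (60.65 - 60.21) / 4.2224 = 0.44 / 4.2224 = 0.104
p-value = 0.9176

Since p-value > α = 0.01, we fail to reject H₀.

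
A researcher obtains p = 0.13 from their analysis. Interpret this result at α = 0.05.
Since p = 0.13 > α = 0.05, fail to reject H₀.
There is insufficient evidence to reject the null hypothesis; the result is not statistically significant at the 0.05 level.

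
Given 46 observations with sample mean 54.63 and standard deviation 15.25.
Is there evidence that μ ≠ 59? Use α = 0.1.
One-sample t-test:
H₀: μ = 59
H₁: μ ≠ 59
df = n - 1 = 45
t = (x̄ - μ₀) / (s/√n) = (54.63 - 59) / (15.25/√46) = -1.944
p-value = 0.0582

Since p-value < α = 0.1, we reject H₀.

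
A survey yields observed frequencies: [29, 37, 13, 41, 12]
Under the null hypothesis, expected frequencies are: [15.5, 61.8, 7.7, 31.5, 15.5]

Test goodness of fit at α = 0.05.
Chi-square goodness of fit test:
H₀: observed counts match expected distribution
H₁: observed counts differ from expected distribution
df = k - 1 = 4
χ² = Σ(O - E)²/E
   = (29 - 15.5)²/15.5 + (37 - 61.8)²/61.8 + (13 - 7.7)²/7.7 + (41 - 31.5)²/31.5 + (12 - 15.5)²/15.5
   = 11.758 + 9.952 + 3.648 + 2.865 + 0.790
   = 29.01
p-value < 0.0001

Since p-value < α = 0.05, we reject H₀.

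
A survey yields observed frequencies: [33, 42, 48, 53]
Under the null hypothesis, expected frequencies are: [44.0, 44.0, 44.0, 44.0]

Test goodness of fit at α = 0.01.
Chi-square goodness of fit test:
H₀: observed counts match expected distribution
H₁: observed counts differ from expected distribution
df = k - 1 = 3
χ² = Σ(O - E)²/E
   = (33 - 44.0)²/44.0 + (42 - 44.0)²/44.0 + (48 - 44.0)²/44.0 + (53 - 44.0)²/44.0
   = 2.750 + 0.091 + 0.364 + 1.841
   = 5.05
p-value = 0.1685

Since p-value > α = 0.01, we fail to reject H₀.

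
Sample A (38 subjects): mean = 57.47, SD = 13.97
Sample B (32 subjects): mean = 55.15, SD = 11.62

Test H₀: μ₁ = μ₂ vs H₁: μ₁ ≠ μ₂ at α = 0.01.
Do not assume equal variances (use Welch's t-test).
Welch's two-sample t-test:
H₀: μ₁ = μ₂
H₁: μ₁ ≠ μ₂
s₁²/n₁ = 13.97²/38 = 5.1358,  s₂²/n₂ = 11.62²/32 = 4.2195
SE = √(s₁²/n₁ + s₂²/n₂) = √(5.1358 + 4.2195) = 3.0586
df (Welch-Satterthwaite) = (s₁²/n₁ + s₂²/n₂)² / [(s₁²/n₁)²/(n₁-1) + (s₂²/n₂)²/(n₂-1)] ≈ 67.99
t = (x̄₁ - x̄₂) / SE = (57.47 - 55.15) / 3.0586 = 2.32 / 3.0586 = 0.759
p-value = 0.4508

Since p-value > α = 0.01, we fail to reject H₀.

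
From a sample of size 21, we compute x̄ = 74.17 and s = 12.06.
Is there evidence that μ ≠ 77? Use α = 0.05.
One-sample t-test:
H₀: μ = 77
H₁: μ ≠ 77
df = n - 1 = 20
t = (x̄ - μ₀) / (s/√n) = (74.17 - 77) / (12.06/√21) = -1.075
p-value = 0.2950

Since p-value > α = 0.05, we fail to reject H₀.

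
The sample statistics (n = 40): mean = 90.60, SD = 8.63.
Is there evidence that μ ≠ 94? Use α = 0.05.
One-sample t-test:
H₀: μ = 94
H₁: μ ≠ 94
df = n - 1 = 39
t = (x̄ - μ₀) / (s/√n) = (90.60 - 94) / (8.63/√40) = -2.492
p-value = 0.0171

Since p-value < α = 0.05, we reject H₀.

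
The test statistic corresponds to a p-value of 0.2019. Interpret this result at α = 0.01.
Since p = 0.2019 > α = 0.01, fail to reject H₀.
There is insufficient evidence to reject the null hypothesis; the result is not statistically significant at the 0.01 level.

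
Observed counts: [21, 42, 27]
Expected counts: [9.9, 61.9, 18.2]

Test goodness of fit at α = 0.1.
Chi-square goodness of fit test:
H₀: observed counts match expected distribution
H₁: observed counts differ from expected distribution
df = k - 1 = 2
χ² = Σ(O - E)²/E
   = (21 - 9.9)²/9.9 + (42 - 61.9)²/61.9 + (27 - 18.2)²/18.2
   = 12.445 + 6.398 + 4.255
   = 23.10
p-value < 0.0001

Since p-value < α = 0.1, we reject H₀.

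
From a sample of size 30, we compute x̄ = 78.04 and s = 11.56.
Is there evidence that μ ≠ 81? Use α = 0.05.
One-sample t-test:
H₀: μ = 81
H₁: μ ≠ 81
df = n - 1 = 29
t = (x̄ - μ₀) / (s/√n) = (78.04 - 81) / (11.56/√30) = -1.402
p-value = 0.1714

Since p-value > α = 0.05, we fail to reject H₀.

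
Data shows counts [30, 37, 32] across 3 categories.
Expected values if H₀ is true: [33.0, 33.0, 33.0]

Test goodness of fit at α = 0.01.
Chi-square goodness of fit test:
H₀: observed counts match expected distribution
H₁: observed counts differ from expected distribution
df = k - 1 = 2
χ² = Σ(O - E)²/E
   = (30 - 33.0)²/33.0 + (37 - 33.0)²/33.0 + (32 - 33.0)²/33.0
   = 0.273 + 0.485 + 0.030
   = 0.79
p-value = 0.6744

Since p-value > α = 0.01, we fail to reject H₀.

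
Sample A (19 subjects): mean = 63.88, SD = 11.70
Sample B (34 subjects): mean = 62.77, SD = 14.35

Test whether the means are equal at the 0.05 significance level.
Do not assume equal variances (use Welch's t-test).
Welch's two-sample t-test:
H₀: μ₁ = μ₂
H₁: μ₁ ≠ μ₂
s₁²/n₁ = 11.70²/19 = 7.2047,  s₂²/n₂ = 14.35²/34 = 6.0565
SE = √(s₁²/n₁ + s₂²/n₂) = √(7.2047 + 6.0565) = 3.6416
df (Welch-Satterthwaite) = (s₁²/n₁ + s₂²/n₂)² / [(s₁²/n₁)²/(n₁-1) + (s₂²/n₂)²/(n₂-1)] ≈ 44.02
t = (x̄₁ - x̄₂) / SE = (63.88 - 62.77) / 3.6416 = 1.11 / 3.6416 = 0.305
p-value = 0.7619

Since p-value > α = 0.05, we fail to reject H₀.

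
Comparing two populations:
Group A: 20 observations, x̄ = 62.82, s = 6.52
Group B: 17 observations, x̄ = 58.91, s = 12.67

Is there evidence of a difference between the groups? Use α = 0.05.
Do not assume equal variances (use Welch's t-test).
Welch's two-sample t-test:
H₀: μ₁ = μ₂
H₁: μ₁ ≠ μ₂
s₁²/n₁ = 6.52²/20 = 2.1255,  s₂²/n₂ = 12.67²/17 = 9.4429
SE = √(s₁²/n₁ + s₂²/n₂) = √(2.1255 + 9.4429) = 3.4012
df (Welch-Satterthwaite) = (s₁²/n₁ + s₂²/n₂)² / [(s₁²/n₁)²/(n₁-1) + (s₂²/n₂)²/(n₂-1)] ≈ 23.03
t = (x̄₁ - x̄₂) / SE = (62.82 - 58.91) / 3.4012 = 3.91 / 3.4012 = 1.150
p-value = 0.2621

Since p-value > α = 0.05, we fail to reject H₀.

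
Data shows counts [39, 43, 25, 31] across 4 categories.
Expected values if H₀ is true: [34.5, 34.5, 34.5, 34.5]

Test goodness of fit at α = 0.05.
Chi-square goodness of fit test:
H₀: observed counts match expected distribution
H₁: observed counts differ from expected distribution
df = k - 1 = 3
χ² = Σ(O - E)²/E
   = (39 - 34.5)²/34.5 + (43 - 34.5)²/34.5 + (25 - 34.5)²/34.5 + (31 - 34.5)²/34.5
   = 0.587 + 2.094 + 2.616 + 0.355
   = 5.65
p-value = 0.1298

Since p-value > α = 0.05, we fail to reject H₀.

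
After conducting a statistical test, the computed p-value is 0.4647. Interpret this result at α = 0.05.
Since p = 0.4647 > α = 0.05, fail to reject H₀.
There is insufficient evidence to reject the null hypothesis; the result is not statistically significant at the 0.05 level.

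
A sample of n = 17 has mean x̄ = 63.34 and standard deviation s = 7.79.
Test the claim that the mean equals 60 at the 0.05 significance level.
One-sample t-test:
H₀: μ = 60
H₁: μ ≠ 60
df = n - 1 = 16
t = (x̄ - μ₀) / (s/√n) = (63.34 - 60) / (7.79/√17) = 1.768
p-value = 0.0962

Since p-value > α = 0.05, we fail to reject H₀.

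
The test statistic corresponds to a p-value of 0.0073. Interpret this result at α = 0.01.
Since p = 0.0073 < α = 0.01, reject H₀.
There is sufficient evidence to reject the null hypothesis; the result is statistically significant at the 0.01 level.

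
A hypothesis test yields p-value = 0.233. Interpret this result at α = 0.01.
Since p = 0.233 > α = 0.01, fail to reject H₀.
There is insufficient evidence to reject the null hypothesis; the result is not statistically significant at the 0.01 level.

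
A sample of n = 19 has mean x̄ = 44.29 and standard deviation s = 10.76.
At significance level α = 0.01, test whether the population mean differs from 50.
One-sample t-test:
H₀: μ = 50
H₁: μ ≠ 50
df = n - 1 = 18
t = (x̄ - μ₀) / (s/√n) = (44.29 - 50) / (10.76/√19) = -2.313
p-value = 0.0327

Since p-value > α = 0.01, we fail to reject H₀.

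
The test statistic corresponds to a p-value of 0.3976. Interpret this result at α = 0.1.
Since p = 0.3976 > α = 0.1, fail to reject H₀.
There is insufficient evidence to reject the null hypothesis; the result is not statistically significant at the 0.1 level.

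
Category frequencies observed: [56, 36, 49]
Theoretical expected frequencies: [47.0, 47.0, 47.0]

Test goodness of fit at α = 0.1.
Chi-square goodness of fit test:
H₀: observed counts match expected distribution
H₁: observed counts differ from expected distribution
df = k - 1 = 2
χ² = Σ(O - E)²/E
   = (56 - 47.0)²/47.0 + (36 - 47.0)²/47.0 + (49 - 47.0)²/47.0
   = 1.723 + 2.574 + 0.085
   = 4.38
p-value = 0.1118

Since p-value > α = 0.1, we fail to reject H₀.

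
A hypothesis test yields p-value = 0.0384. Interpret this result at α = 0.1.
Since p = 0.0384 < α = 0.1, reject H₀.
There is sufficient evidence to reject the null hypothesis; the result is statistically significant at the 0.1 level.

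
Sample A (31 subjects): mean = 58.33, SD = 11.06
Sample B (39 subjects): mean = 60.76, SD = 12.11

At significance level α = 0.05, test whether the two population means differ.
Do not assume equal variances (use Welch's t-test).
Welch's two-sample t-test:
H₀: μ₁ = μ₂
H₁: μ₁ ≠ μ₂
s₁²/n₁ = 11.06²/31 = 3.9459,  s₂²/n₂ = 12.11²/39 = 3.7603
SE = √(s₁²/n₁ + s₂²/n₂) = √(3.9459 + 3.7603) = 2.7760
df (Welch-Satterthwaite) = (s₁²/n₁ + s₂²/n₂)² / [(s₁²/n₁)²/(n₁-1) + (s₂²/n₂)²/(n₂-1)] ≈ 66.64
t = (x̄₁ - x̄₂) / SE = (58.33 - 60.76) / 2.7760 = -2.43 / 2.7760 = -0.875
p-value = 0.3845

Since p-value > α = 0.05, we fail to reject H₀.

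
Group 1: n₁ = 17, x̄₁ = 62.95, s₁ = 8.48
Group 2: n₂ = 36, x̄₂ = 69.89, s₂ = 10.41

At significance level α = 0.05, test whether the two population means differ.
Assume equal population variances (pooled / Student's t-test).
Student's two-sample t-test (equal variances):
H₀: μ₁ = μ₂
H₁: μ₁ ≠ μ₂
df = n₁ + n₂ - 2 = 51
Pooled variance s_p² = [(n₁-1)s₁² + (n₂-1)s₂²] / (n₁ + n₂ - 2) = [(16)(8.48²) + (35)(10.41²)] / 51 = 96.9304
SE = √(s_p²(1/n₁ + 1/n₂)) = √(96.9304 × (1/17 + 1/36)) = 2.8973
t = (x̄₁ - x̄₂) / SE = (62.95 - 69.89) / 2.8973 = -6.94 / 2.8973 = -2.395
p-value = 0.0203

Since p-value < α = 0.05, we reject H₀.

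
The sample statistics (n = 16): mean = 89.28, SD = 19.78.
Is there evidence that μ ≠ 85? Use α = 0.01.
One-sample t-test:
H₀: μ = 85
H₁: μ ≠ 85
df = n - 1 = 15
t = (x̄ - μ₀) / (s/√n) = (89.28 - 85) / (19.78/√16) = 0.866
p-value = 0.4004

Since p-value > α = 0.01, we fail to reject H₀.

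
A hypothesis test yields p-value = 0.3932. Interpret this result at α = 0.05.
Since p = 0.3932 > α = 0.05, fail to reject H₀.
There is insufficient evidence to reject the null hypothesis; the result is not statistically significant at the 0.05 level.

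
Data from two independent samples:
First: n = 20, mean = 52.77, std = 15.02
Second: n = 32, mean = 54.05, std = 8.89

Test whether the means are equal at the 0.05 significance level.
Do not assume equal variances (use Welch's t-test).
Welch's two-sample t-test:
H₀: μ₁ = μ₂
H₁: μ₁ ≠ μ₂
s₁²/n₁ = 15.02²/20 = 11.2800,  s₂²/n₂ = 8.89²/32 = 2.4698
SE = √(s₁²/n₁ + s₂²/n₂) = √(11.2800 + 2.4698) = 3.7081
df (Welch-Satterthwaite) = (s₁²/n₁ + s₂²/n₂)² / [(s₁²/n₁)²/(n₁-1) + (s₂²/n₂)²/(n₂-1)] ≈ 27.43
t = (x̄₁ - x̄₂) / SE = (52.77 - 54.05) / 3.7081 = -1.28 / 3.7081 = -0.345
p-value = 0.7326

Since p-value > α = 0.05, we fail to reject H₀.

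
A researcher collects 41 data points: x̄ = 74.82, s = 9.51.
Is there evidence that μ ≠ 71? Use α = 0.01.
One-sample t-test:
H₀: μ = 71
H₁: μ ≠ 71
df = n - 1 = 40
t = (x̄ - μ₀) / (s/√n) = (74.82 - 71) / (9.51/√41) = 2.572
p-value = 0.0139

Since p-value > α = 0.01, we fail to reject H₀.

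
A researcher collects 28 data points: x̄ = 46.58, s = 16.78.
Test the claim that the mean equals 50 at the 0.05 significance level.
One-sample t-test:
H₀: μ = 50
H₁: μ ≠ 50
df = n - 1 = 27
t = (x̄ - μ₀) / (s/√n) = (46.58 - 50) / (16.78/√28) = -1.078
p-value = 0.2904

Since p-value > α = 0.05, we fail to reject H₀.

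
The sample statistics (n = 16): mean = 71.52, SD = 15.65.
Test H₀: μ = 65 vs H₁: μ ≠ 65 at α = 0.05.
One-sample t-test:
H₀: μ = 65
H₁: μ ≠ 65
df = n - 1 = 15
t = (x̄ - μ₀) / (s/√n) = (71.52 - 65) / (15.65/√16) = 1.666
p-value = 0.1164

Since p-value > α = 0.05, we fail to reject H₀.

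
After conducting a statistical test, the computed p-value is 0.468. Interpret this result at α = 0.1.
Since p = 0.468 > α = 0.1, fail to reject H₀.
There is insufficient evidence to reject the null hypothesis; the result is not statistically significant at the 0.1 level.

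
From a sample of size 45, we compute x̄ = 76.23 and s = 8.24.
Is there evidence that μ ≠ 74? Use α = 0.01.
One-sample t-test:
H₀: μ = 74
H₁: μ ≠ 74
df = n - 1 = 44
t = (x̄ - μ₀) / (s/√n) = (76.23 - 74) / (8.24/√45) = 1.815
p-value = 0.0763

Since p-value > α = 0.01, we fail to reject H₀.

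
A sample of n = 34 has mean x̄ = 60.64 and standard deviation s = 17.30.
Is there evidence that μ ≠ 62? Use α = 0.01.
One-sample t-test:
H₀: μ = 62
H₁: μ ≠ 62
df = n - 1 = 33
t = (x̄ - μ₀) / (s/√n) = (60.64 - 62) / (17.30/√34) = -0.458
p-value = 0.6497

Since p-value > α = 0.01, we fail to reject H₀.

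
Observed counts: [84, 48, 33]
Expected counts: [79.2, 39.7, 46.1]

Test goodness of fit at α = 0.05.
Chi-square goodness of fit test:
H₀: observed counts match expected distribution
H₁: observed counts differ from expected distribution
df = k - 1 = 2
χ² = Σ(O - E)²/E
   = (84 - 79.2)²/79.2 + (48 - 39.7)²/39.7 + (33 - 46.1)²/46.1
   = 0.291 + 1.735 + 3.723
   = 5.75
p-value = 0.0565

Since p-value > α = 0.05, we fail to reject H₀.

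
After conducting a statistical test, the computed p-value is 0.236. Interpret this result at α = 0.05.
Since p = 0.236 > α = 0.05, fail to reject H₀.
There is insufficient evidence to reject the null hypothesis; the result is not statistically significant at the 0.05 level.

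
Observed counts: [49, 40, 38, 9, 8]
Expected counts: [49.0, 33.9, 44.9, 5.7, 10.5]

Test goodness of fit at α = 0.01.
Chi-square goodness of fit test:
H₀: observed counts match expected distribution
H₁: observed counts differ from expected distribution
df = k - 1 = 4
χ² = Σ(O - E)²/E
   = (49 - 49.0)²/49.0 + (40 - 33.9)²/33.9 + (38 - 44.9)²/44.9 + (9 - 5.7)²/5.7 + (8 - 10.5)²/10.5
   = 0.000 + 1.098 + 1.060 + 1.911 + 0.595
   = 4.66
p-value = 0.3236

Since p-value > α = 0.01, we fail to reject H₀.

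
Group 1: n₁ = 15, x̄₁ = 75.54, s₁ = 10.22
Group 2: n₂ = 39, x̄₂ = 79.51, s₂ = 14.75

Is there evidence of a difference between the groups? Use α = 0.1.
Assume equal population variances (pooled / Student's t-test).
Student's two-sample t-test (equal variances):
H₀: μ₁ = μ₂
H₁: μ₁ ≠ μ₂
df = n₁ + n₂ - 2 = 52
Pooled variance s_p² = [(n₁-1)s₁² + (n₂-1)s₂²] / (n₁ + n₂ - 2) = [(14)(10.22²) + (38)(14.75²)] / 52 = 187.1087
SE = √(s_p²(1/n₁ + 1/n₂)) = √(187.1087 × (1/15 + 1/39)) = 4.1559
t = (x̄₁ - x̄₂) / SE = (75.54 - 79.51) / 4.1559 = -3.97 / 4.1559 = -0.955
p-value = 0.3439

Since p-value > α = 0.1, we fail to reject H₀.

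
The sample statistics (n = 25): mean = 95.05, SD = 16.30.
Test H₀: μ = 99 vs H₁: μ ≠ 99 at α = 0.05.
One-sample t-test:
H₀: μ = 99
H₁: μ ≠ 99
df = n - 1 = 24
t = (x̄ - μ₀) / (s/√n) = (95.05 - 99) / (16.30/√25) = -1.212
p-value = 0.2374

Since p-value > α = 0.05, we fail to reject H₀.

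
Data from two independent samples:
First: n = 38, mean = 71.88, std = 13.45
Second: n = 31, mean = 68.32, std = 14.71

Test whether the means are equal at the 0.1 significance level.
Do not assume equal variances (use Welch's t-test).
Welch's two-sample t-test:
H₀: μ₁ = μ₂
H₁: μ₁ ≠ μ₂
s₁²/n₁ = 13.45²/38 = 4.7606,  s₂²/n₂ = 14.71²/31 = 6.9801
SE = √(s₁²/n₁ + s₂²/n₂) = √(4.7606 + 6.9801) = 3.4265
df (Welch-Satterthwaite) = (s₁²/n₁ + s₂²/n₂)² / [(s₁²/n₁)²/(n₁-1) + (s₂²/n₂)²/(n₂-1)] ≈ 61.63
t = (x̄₁ - x̄₂) / SE = (71.88 - 68.32) / 3.4265 = 3.56 / 3.4265 = 1.039
p-value = 0.3029

Since p-value > α = 0.1, we fail to reject H₀.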